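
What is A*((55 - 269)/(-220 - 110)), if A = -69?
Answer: -2461/55 ≈ -44.745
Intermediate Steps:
A*((55 - 269)/(-220 - 110)) = -69*(55 - 269)/(-220 - 110) = -(-14766)/(-330) = -(-14766)*(-1)/330 = -69*107/165 = -2461/55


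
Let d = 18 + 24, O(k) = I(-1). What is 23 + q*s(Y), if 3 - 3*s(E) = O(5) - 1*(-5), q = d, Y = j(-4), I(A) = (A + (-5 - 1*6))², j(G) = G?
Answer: -2021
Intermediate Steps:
I(A) = (-11 + A)² (I(A) = (A + (-5 - 6))² = (A - 11)² = (-11 + A)²)
O(k) = 144 (O(k) = (-11 - 1)² = (-12)² = 144)
Y = -4
d = 42
q = 42
s(E) = -146/3 (s(E) = 1 - (144 - 1*(-5))/3 = 1 - (144 + 5)/3 = 1 - ⅓*149 = 1 - 149/3 = -146/3)
23 + q*s(Y) = 23 + 42*(-146/3) = 23 - 2044 = -2021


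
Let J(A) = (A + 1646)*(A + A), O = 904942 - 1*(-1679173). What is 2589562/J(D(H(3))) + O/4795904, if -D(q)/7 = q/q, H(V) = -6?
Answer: -6179997825629/55023406592 ≈ -112.32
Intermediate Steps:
O = 2584115 (O = 904942 + 1679173 = 2584115)
D(q) = -7 (D(q) = -7*q/q = -7*1 = -7)
J(A) = 2*A*(1646 + A) (J(A) = (1646 + A)*(2*A) = 2*A*(1646 + A))
2589562/J(D(H(3))) + O/4795904 = 2589562/((2*(-7)*(1646 - 7))) + 2584115/4795904 = 2589562/((2*(-7)*1639)) + 2584115*(1/4795904) = 2589562/(-22946) + 2584115/4795904 = 2589562*(-1/22946) + 2584115/4795904 = -1294781/11473 + 2584115/4795904 = -6179997825629/55023406592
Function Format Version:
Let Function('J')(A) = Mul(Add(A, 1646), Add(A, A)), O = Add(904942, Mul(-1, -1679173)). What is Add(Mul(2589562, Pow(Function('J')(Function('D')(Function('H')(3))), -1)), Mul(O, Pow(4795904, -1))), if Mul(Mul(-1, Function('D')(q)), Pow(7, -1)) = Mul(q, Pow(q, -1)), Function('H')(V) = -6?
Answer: Rational(-6179997825629, 55023406592) ≈ -112.32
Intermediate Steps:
O = 2584115 (O = Add(904942, 1679173) = 2584115)
Function('D')(q) = -7 (Function('D')(q) = Mul(-7, Mul(q, Pow(q, -1))) = Mul(-7, 1) = -7)
Function('J')(A) = Mul(2, A, Add(1646, A)) (Function('J')(A) = Mul(Add(1646, A), Mul(2, A)) = Mul(2, A, Add(1646, A)))
Add(Mul(2589562, Pow(Function('J')(Function('D')(Function('H')(3))), -1)), Mul(O, Pow(4795904, -1))) = Add(Mul(2589562, Pow(Mul(2, -7, Add(1646, -7)), -1)), Mul(2584115, Pow(4795904, -1))) = Add(Mul(2589562, Pow(Mul(2, -7, 1639), -1)), Mul(2584115, Rational(1, 4795904))) = Add(Mul(2589562, Pow(-22946, -1)), Rational(2584115, 4795904)) = Add(Mul(2589562, Rational(-1, 22946)), Rational(2584115, 4795904)) = Add(Rational(-1294781, 11473), Rational(2584115, 4795904)) = Rational(-6179997825629, 55023406592)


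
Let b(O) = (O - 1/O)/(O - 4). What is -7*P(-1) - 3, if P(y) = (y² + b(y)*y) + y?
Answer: -3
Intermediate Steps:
b(O) = (O - 1/O)/(-4 + O)
P(y) = y + y² + (-1 + y²)/(-4 + y) (P(y) = (y² + ((-1 + y²)/(y*(-4 + y)))*y) + y = (y² + (-1 + y²)/(-4 + y)) + y = y + y² + (-1 + y²)/(-4 + y))
-7*P(-1) - 3 = -7*(-1 + (-1)² - (1 - 1)*(-4 - 1))/(-4 - 1) - 3 = -7*(-1 + 1 - 1*0*(-5))/(-5) - 3 = -(-7)*(-1 + 1 + 0)/5 - 3 = -(-7)*0/5 - 3 = -7*0 - 3 = 0 - 3 = -3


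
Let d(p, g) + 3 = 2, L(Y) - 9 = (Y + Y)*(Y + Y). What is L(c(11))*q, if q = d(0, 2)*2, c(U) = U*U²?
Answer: -14172506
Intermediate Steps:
c(U) = U³
L(Y) = 9 + 4*Y² (L(Y) = 9 + (Y + Y)*(Y + Y) = 9 + (2*Y)*(2*Y) = 9 + 4*Y²)
d(p, g) = -1 (d(p, g) = -3 + 2 = -1)
q = -2 (q = -1*2 = -2)
L(c(11))*q = (9 + 4*(11³)²)*(-2) = (9 + 4*1331²)*(-2) = (9 + 4*1771561)*(-2) = (9 + 7086244)*(-2) = 7086253*(-2) = -14172506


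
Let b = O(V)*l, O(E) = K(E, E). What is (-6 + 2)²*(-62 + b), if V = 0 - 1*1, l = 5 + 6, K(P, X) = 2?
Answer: -640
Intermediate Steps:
l = 11
V = -1 (V = 0 - 1 = -1)
O(E) = 2
b = 22 (b = 2*11 = 22)
(-6 + 2)²*(-62 + b) = (-6 + 2)²*(-62 + 22) = (-4)²*(-40) = 16*(-40) = -640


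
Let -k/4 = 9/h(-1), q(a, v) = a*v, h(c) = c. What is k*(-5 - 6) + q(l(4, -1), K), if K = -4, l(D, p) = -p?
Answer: -400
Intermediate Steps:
k = 36 (k = -36/(-1) = -36*(-1) = -4*(-9) = 36)
k*(-5 - 6) + q(l(4, -1), K) = 36*(-5 - 6) - 1*(-1)*(-4) = 36*(-11) + 1*(-4) = -396 - 4 = -400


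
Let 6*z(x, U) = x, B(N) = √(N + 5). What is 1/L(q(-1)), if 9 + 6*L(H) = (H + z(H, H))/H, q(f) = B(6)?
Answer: -36/47 ≈ -0.76596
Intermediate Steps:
B(N) = √(5 + N)
z(x, U) = x/6
q(f) = √11 (q(f) = √(5 + 6) = √11)
L(H) = -47/36 (L(H) = -3/2 + ((H + H/6)/H)/6 = -3/2 + ((7*H/6)/H)/6 = -3/2 + (⅙)*(7/6) = -3/2 + 7/36 = -47/36)
1/L(q(-1)) = 1/(-47/36) = -36/47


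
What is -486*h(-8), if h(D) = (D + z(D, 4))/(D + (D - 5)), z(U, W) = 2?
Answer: -972/7 ≈ -138.86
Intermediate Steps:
h(D) = (2 + D)/(-5 + 2*D) (h(D) = (D + 2)/(D + (D - 5)) = (2 + D)/(D + (-5 + D)) = (2 + D)/(-5 + 2*D))
-486*h(-8) = -486*(2 - 8)/(-5 + 2*(-8)) = -486*(-6)/(-5 - 16) = -486*(-6)/(-21) = -(-162)*(-6)/7 = -486*2/7 = -972/7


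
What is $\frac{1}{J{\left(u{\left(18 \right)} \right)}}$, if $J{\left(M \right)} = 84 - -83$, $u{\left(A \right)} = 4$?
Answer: $\frac{1}{167} \approx 0.005988$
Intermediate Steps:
$J{\left(M \right)} = 167$ ($J{\left(M \right)} = 84 + 83 = 167$)
$\frac{1}{J{\left(u{\left(18 \right)} \right)}} = \frac{1}{167}$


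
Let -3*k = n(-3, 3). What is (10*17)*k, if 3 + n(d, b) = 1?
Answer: 340/3 ≈ 113.33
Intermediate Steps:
n(d, b) = -2 (n(d, b) = -3 + 1 = -2)
k = 2/3 (k = -1/3*(-2) = 2/3 ≈ 0.66667)
(10*17)*k = (10*17)*(2/3) = 170*(2/3) = 340/3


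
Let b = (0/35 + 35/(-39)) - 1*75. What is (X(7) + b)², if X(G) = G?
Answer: 7219969/1521 ≈ 4746.9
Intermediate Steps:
b = -2960/39 (b = (0*(1/35) + 35*(-1/39)) - 75 = (0 - 35/39) - 75 = -35/39 - 75 = -2960/39 ≈ -75.897)
(X(7) + b)² = (7 - 2960/39)² = (-2687/39)² = 7219969/1521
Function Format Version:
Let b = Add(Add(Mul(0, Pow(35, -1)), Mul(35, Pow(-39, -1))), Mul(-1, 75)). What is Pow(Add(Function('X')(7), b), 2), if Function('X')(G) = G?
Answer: Rational(7219969, 1521) ≈ 4746.9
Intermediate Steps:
b = Rational(-2960, 39) (b = Add(Add(Mul(0, Rational(1, 35)), Mul(35, Rational(-1, 39))), -75) = Add(Add(0, Rational(-35, 39)), -75) = Add(Rational(-35, 39), -75) = Rational(-2960, 39) ≈ -75.897)
Pow(Add(Function('X')(7), b), 2) = Pow(Add(7, Rational(-2960, 39)), 2) = Pow(Rational(-2687, 39), 2) = Rational(7219969, 1521)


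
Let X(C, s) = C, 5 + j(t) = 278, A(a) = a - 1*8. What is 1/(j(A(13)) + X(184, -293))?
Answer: 1/457 ≈ 0.0021882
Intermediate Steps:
A(a) = -8 + a (A(a) = a - 8 = -8 + a)
j(t) = 273 (j(t) = -5 + 278 = 273)
1/(j(A(13)) + X(184, -293)) = 1/(273 + 184) = 1/457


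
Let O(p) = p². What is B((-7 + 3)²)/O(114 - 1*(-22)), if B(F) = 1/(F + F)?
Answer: 1/591872 ≈ 1.6896e-6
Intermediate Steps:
B(F) = 1/(2*F)
B((-7 + 3)²)/O(114 - 1*(-22)) = (1/(2*((-7 + 3)²)))/((114 - 1*(-22))²) = (1/(2*((-4)²)))/((114 + 22)²) = ((½)/16)/(136²) = ((½)*(1/16))/18496 = (1/32)*(1/18496) = 1/591872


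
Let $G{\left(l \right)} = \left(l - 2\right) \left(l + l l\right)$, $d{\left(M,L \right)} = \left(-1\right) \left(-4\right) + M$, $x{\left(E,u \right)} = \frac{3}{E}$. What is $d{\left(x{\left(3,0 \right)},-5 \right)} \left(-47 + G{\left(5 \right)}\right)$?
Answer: $215$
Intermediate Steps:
$d{\left(M,L \right)} = 4 + M$
$G{\left(l \right)} = \left(-2 + l\right) \left(l + l^{2}\right)$
$d{\left(x{\left(3,0 \right)},-5 \right)} \left(-47 + G{\left(5 \right)}\right) = \left(4 + \frac{3}{3}\right) \left(-47 + 5 \left(-2 + 5^{2} - 5\right)\right) = \left(4 + 3 \cdot \frac{1}{3}\right) \left(-47 + 5 \left(-2 + 25 - 5\right)\right) = \left(4 + 1\right) \left(-47 + 5 \cdot 18\right) = 5 \left(-47 + 90\right) = 5 \cdot 43 = 215$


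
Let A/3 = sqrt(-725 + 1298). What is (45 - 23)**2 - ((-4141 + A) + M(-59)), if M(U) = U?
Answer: 4684 - 3*sqrt(573) ≈ 4612.2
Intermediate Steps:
A = 3*sqrt(573) (A = 3*sqrt(-725 + 1298) = 3*sqrt(573) ≈ 71.812)
(45 - 23)**2 - ((-4141 + A) + M(-59)) = (45 - 23)**2 - ((-4141 + 3*sqrt(573)) - 59) = 22**2 - (-4200 + 3*sqrt(573)) = 484 + (4200 - 3*sqrt(573)) = 4684 - 3*sqrt(573)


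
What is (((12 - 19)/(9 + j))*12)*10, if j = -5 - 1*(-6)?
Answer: -84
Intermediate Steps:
j = 1 (j = -5 + 6 = 1)
(((12 - 19)/(9 + j))*12)*10 = (((12 - 19)/(9 + 1))*12)*10 = (-7/10*12)*10 = (-7*⅒*12)*10 = -7/10*12*10 = -42/5*10 = -84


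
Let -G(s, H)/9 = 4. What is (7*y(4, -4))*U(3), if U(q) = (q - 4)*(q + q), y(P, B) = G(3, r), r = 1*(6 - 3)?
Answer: 1512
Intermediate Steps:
r = 3 (r = 1*3 = 3)
G(s, H) = -36 (G(s, H) = -9*4 = -36)
y(P, B) = -36
U(q) = 2*q*(-4 + q) (U(q) = (-4 + q)*(2*q) = 2*q*(-4 + q))
(7*y(4, -4))*U(3) = (7*(-36))*(2*3*(-4 + 3)) = -504*3*(-1) = -252*(-6) = 1512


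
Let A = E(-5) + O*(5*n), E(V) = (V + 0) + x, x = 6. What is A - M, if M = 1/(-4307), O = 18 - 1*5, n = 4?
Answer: 1124128/4307 ≈ 261.00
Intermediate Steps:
E(V) = 6 + V (E(V) = (V + 0) + 6 = V + 6 = 6 + V)
O = 13 (O = 18 - 5 = 13)
M = -1/4307 ≈ -0.00023218
A = 261 (A = (6 - 5) + 13*(5*4) = 1 + 13*20 = 1 + 260 = 261)
A - M = 261 - 1*(-1/4307) = 261 + 1/4307 = 1124128/4307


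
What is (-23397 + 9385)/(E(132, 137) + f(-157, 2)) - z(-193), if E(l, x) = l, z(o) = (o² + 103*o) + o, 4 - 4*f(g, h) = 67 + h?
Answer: -8008999/463 ≈ -17298.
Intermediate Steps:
f(g, h) = -63/4 - h/4 (f(g, h) = 1 - (67 + h)/4 = 1 + (-67/4 - h/4) = -63/4 - h/4)
z(o) = o² + 104*o
(-23397 + 9385)/(E(132, 137) + f(-157, 2)) - z(-193) = (-23397 + 9385)/(132 + (-63/4 - ¼*2)) - (-193)*(104 - 193) = -14012/(132 + (-63/4 - ½)) - (-193)*(-89) = -14012/(132 - 65/4) - 1*17177 = -14012/463/4 - 17177 = -14012*4/463 - 17177 = -56048/463 - 17177 = -8008999/463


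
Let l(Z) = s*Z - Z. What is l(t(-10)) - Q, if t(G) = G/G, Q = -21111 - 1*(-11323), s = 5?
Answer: 9792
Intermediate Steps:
Q = -9788 (Q = -21111 + 11323 = -9788)
t(G) = 1
l(Z) = 4*Z (l(Z) = 5*Z - Z = 4*Z)
l(t(-10)) - Q = 4*1 - 1*(-9788) = 4 + 9788 = 9792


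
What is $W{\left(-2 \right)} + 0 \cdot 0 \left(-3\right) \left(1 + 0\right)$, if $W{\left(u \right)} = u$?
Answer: $-2$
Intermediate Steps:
$W{\left(-2 \right)} + 0 \cdot 0 \left(-3\right) \left(1 + 0\right) = -2 + 0 \cdot 0 \left(-3\right) \left(1 + 0\right) = -2 + 0 \left(-3\right) 1 = -2 + 0 \cdot 1 = -2 + 0 = -2$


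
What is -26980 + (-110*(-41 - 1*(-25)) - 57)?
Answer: -25277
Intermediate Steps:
-26980 + (-110*(-41 - 1*(-25)) - 57) = -26980 + (-110*(-41 + 25) - 57) = -26980 + (-110*(-16) - 57) = -26980 + (1760 - 57) = -26980 + 1703 = -25277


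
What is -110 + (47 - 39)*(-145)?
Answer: -1270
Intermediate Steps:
-110 + (47 - 39)*(-145) = -110 + 8*(-145) = -110 - 1160 = -1270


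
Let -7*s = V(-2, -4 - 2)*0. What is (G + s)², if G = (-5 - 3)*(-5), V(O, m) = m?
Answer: 1600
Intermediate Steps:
s = 0 (s = -(-4 - 2)*0/7 = -(-6)*0/7 = -⅐*0 = 0)
G = 40 (G = -8*(-5) = 40)
(G + s)² = (40 + 0)² = 40² = 1600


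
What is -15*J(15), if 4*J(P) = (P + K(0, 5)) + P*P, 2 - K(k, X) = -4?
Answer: -1845/2 ≈ -922.50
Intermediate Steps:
K(k, X) = 6 (K(k, X) = 2 - 1*(-4) = 2 + 4 = 6)
J(P) = 3/2 + P/4 + P²/4 (J(P) = ((P + 6) + P*P)/4 = ((6 + P) + P²)/4 = (6 + P + P²)/4 = 3/2 + P/4 + P²/4)
-15*J(15) = -15*(3/2 + (¼)*15 + (¼)*15²) = -15*(3/2 + 15/4 + (¼)*225) = -15*(3/2 + 15/4 + 225/4) = -15*123/2 = -1845/2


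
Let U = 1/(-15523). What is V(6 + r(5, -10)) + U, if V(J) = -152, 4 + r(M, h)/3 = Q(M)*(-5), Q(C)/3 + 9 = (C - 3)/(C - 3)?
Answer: -2359497/15523 ≈ -152.00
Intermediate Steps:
U = -1/15523 ≈ -6.4421e-5
Q(C) = -24 (Q(C) = -27 + 3*((C - 3)/(C - 3)) = -27 + 3*((-3 + C)/(-3 + C)) = -27 + 3*1 = -27 + 3 = -24)
r(M, h) = 348 (r(M, h) = -12 + 3*(-24*(-5)) = -12 + 3*120 = -12 + 360 = 348)
V(6 + r(5, -10)) + U = -152 - 1/15523 = -2359497/15523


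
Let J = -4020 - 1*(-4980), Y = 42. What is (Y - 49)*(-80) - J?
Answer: -400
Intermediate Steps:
J = 960 (J = -4020 + 4980 = 960)
(Y - 49)*(-80) - J = (42 - 49)*(-80) - 1*960 = -7*(-80) - 960 = 560 - 960 = -400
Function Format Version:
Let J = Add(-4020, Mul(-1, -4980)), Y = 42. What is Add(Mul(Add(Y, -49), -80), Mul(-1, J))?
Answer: -400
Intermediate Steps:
J = 960 (J = Add(-4020, 4980) = 960)
Add(Mul(Add(Y, -49), -80), Mul(-1, J)) = Add(Mul(Add(42, -49), -80), Mul(-1, 960)) = Add(Mul(-7, -80), -960) = Add(560, -960) = -400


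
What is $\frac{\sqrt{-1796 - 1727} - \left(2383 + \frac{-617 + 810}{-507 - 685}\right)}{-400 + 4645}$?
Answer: $- \frac{946781}{1686680} + \frac{i \sqrt{3523}}{4245} \approx -0.56133 + 0.013982 i$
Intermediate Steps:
$\frac{\sqrt{-1796 - 1727} - \left(2383 + \frac{-617 + 810}{-507 - 685}\right)}{-400 + 4645} = \frac{\sqrt{-3523} - \left(2383 + \frac{193}{-1192}\right)}{4245} = \left(i \sqrt{3523} - \left(2383 + 193 \left(- \frac{1}{1192}\right)\right)\right) \frac{1}{4245} = \left(i \sqrt{3523} - \frac{2840343}{1192}\right) \frac{1}{4245} = \left(- \frac{2840343}{1192} + i \sqrt{3523}\right) \frac{1}{4245} = - \frac{946781}{1686680} + \frac{i \sqrt{3523}}{4245}$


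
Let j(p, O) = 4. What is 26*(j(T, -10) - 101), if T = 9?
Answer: -2522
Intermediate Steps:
26*(j(T, -10) - 101) = 26*(4 - 101) = 26*(-97) = -2522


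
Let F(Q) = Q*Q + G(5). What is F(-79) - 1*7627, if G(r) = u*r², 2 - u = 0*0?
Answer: -1336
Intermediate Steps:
u = 2 (u = 2 - 0*0 = 2 - 1*0 = 2 + 0 = 2)
G(r) = 2*r²
F(Q) = 50 + Q² (F(Q) = Q*Q + 2*5² = Q² + 2*25 = Q² + 50 = 50 + Q²)
F(-79) - 1*7627 = (50 + (-79)²) - 1*7627 = (50 + 6241) - 7627 = 6291 - 7627 = -1336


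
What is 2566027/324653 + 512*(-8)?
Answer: -1327212661/324653 ≈ -4088.1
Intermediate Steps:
2566027/324653 + 512*(-8) = 2566027*(1/324653) - 4096 = 2566027/324653 - 4096 = -1327212661/324653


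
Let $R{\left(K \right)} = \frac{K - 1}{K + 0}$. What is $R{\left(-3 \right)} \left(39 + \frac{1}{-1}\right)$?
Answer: $\frac{152}{3} \approx 50.667$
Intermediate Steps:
$R{\left(K \right)} = \frac{-1 + K}{K}$
$R{\left(-3 \right)} \left(39 + \frac{1}{-1}\right) = \frac{-1 - 3}{-3} \left(39 + \frac{1}{-1}\right) = \left(- \frac{1}{3}\right) \left(-4\right) \left(39 - 1\right) = \frac{4}{3} \cdot 38 = \frac{152}{3}$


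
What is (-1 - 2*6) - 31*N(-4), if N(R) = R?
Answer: 111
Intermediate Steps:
(-1 - 2*6) - 31*N(-4) = (-1 - 2*6) - 31*(-4) = (-1 - 12) + 124 = -13 + 124 = 111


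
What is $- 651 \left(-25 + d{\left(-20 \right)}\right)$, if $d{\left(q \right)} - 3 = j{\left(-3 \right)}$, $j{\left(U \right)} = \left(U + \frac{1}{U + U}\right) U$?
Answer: $\frac{16275}{2} \approx 8137.5$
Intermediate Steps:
$j{\left(U \right)} = U \left(U + \frac{1}{2 U}\right)$ ($j{\left(U \right)} = \left(U + \frac{1}{2 U}\right) U = U \left(U + \frac{1}{2 U}\right)$)
$d{\left(q \right)} = \frac{25}{2}$ ($d{\left(q \right)} = 3 + \left(\frac{1}{2} + \left(-3\right)^{2}\right) = 3 + \left(\frac{1}{2} + 9\right) = 3 + \frac{19}{2} = \frac{25}{2}$)
$- 651 \left(-25 + d{\left(-20 \right)}\right) = - 651 \left(-25 + \frac{25}{2}\right) = \left(-651\right) \left(- \frac{25}{2}\right) = \frac{16275}{2}$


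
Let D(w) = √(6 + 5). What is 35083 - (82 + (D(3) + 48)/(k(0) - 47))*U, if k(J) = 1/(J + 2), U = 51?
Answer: 959563/31 + 34*√11/31 ≈ 30957.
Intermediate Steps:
k(J) = 1/(2 + J)
D(w) = √11
35083 - (82 + (D(3) + 48)/(k(0) - 47))*U = 35083 - (82 + (√11 + 48)/(1/(2 + 0) - 47))*51 = 35083 - (82 + (48 + √11)/(1/2 - 47))*51 = 35083 - (82 + (48 + √11)/(½ - 47))*51 = 35083 - (82 + (48 + √11)/(-93/2))*51 = 35083 - (82 + (48 + √11)*(-2/93))*51 = 35083 - (82 + (-32/31 - 2*√11/93))*51 = 35083 - (2510/31 - 2*√11/93)*51 = 35083 - (128010/31 - 34*√11/31) = 35083 + (-128010/31 + 34*√11/31) = 959563/31 + 34*√11/31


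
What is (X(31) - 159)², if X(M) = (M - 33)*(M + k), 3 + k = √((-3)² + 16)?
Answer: 50625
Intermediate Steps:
k = 2 (k = -3 + √((-3)² + 16) = -3 + √(9 + 16) = -3 + √25 = -3 + 5 = 2)
X(M) = (-33 + M)*(2 + M) (X(M) = (M - 33)*(M + 2) = (-33 + M)*(2 + M))
(X(31) - 159)² = ((-66 + 31² - 31*31) - 159)² = ((-66 + 961 - 961) - 159)² = (-66 - 159)² = (-225)² = 50625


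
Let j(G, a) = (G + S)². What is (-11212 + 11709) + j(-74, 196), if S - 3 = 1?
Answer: 5397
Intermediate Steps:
S = 4 (S = 3 + 1 = 4)
j(G, a) = (4 + G)² (j(G, a) = (G + 4)² = (4 + G)²)
(-11212 + 11709) + j(-74, 196) = (-11212 + 11709) + (4 - 74)² = 497 + (-70)² = 497 + 4900 = 5397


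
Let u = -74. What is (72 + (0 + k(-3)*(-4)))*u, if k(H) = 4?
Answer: -4144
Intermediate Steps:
(72 + (0 + k(-3)*(-4)))*u = (72 + (0 + 4*(-4)))*(-74) = (72 + (0 - 16))*(-74) = (72 - 16)*(-74) = 56*(-74) = -4144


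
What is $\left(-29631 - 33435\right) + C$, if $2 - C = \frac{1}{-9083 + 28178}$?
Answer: $- \frac{1204207081}{19095} \approx -63064.0$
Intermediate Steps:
$C = \frac{38189}{19095}$ ($C = 2 - \frac{1}{-9083 + 28178} = 2 - \frac{1}{19095} = \frac{38189}{19095} \approx 1.9999$)
$\left(-29631 - 33435\right) + C = \left(-29631 - 33435\right) + \frac{38189}{19095} = -63066 + \frac{38189}{19095} = - \frac{1204207081}{19095}$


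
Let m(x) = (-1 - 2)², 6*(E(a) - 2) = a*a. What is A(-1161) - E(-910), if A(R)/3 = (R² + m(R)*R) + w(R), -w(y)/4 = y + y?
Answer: 11706784/3 ≈ 3.9023e+6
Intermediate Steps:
E(a) = 2 + a²/6 (E(a) = 2 + (a*a)/6 = 2 + a²/6)
m(x) = 9 (m(x) = (-3)² = 9)
w(y) = -8*y (w(y) = -4*(y + y) = -8*y)
A(R) = 3*R + 3*R² (A(R) = 3*((R² + 9*R) - 8*R) = 3*(R + R²) = 3*R + 3*R²)
A(-1161) - E(-910) = 3*(-1161)*(1 - 1161) - (2 + (⅙)*(-910)²) = 3*(-1161)*(-1160) - (2 + (⅙)*828100) = 4040280 - (2 + 414050/3) = 4040280 - 1*414056/3 = 4040280 - 414056/3 = 11706784/3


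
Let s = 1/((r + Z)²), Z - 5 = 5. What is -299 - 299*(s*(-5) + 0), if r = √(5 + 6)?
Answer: -2202434/7921 - 29900*√11/7921 ≈ -290.57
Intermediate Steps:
Z = 10 (Z = 5 + 5 = 10)
r = √11 ≈ 3.3166
s = (10 + √11)⁻² (s = 1/((√11 + 10)²) = 1/((10 + √11)²) = (10 + √11)⁻² ≈ 0.0056391)
-299 - 299*(s*(-5) + 0) = -299 - 299*(-5/(10 + √11)² + 0) = -299 - (-1495)/(10 + √11)² = -299 + 1495/(10 + √11)²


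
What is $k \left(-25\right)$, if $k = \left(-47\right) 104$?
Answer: $122200$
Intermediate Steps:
$k = -4888$
$k \left(-25\right) = \left(-4888\right) \left(-25\right) = 122200$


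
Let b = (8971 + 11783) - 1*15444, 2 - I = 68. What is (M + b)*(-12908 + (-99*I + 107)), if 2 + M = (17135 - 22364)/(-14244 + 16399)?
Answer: -71653813437/2155 ≈ -3.3250e+7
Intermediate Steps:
I = -66 (I = 2 - 1*68 = 2 - 68 = -66)
b = 5310 (b = 20754 - 15444 = 5310)
M = -9539/2155 (M = -2 + (17135 - 22364)/(-14244 + 16399) = -2 - 5229/2155 = -9539/2155 ≈ -4.4265)
(M + b)*(-12908 + (-99*I + 107)) = (-9539/2155 + 5310)*(-12908 + (-99*(-66) + 107)) = 11433511*(-12908 + (6534 + 107))/2155 = 11433511*(-12908 + 6641)/2155 = (11433511/2155)*(-6267) = -71653813437/2155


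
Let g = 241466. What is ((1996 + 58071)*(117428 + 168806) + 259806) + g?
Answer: 17193718950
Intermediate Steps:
((1996 + 58071)*(117428 + 168806) + 259806) + g = ((1996 + 58071)*(117428 + 168806) + 259806) + 241466 = (60067*286234 + 259806) + 241466 = (17193217678 + 259806) + 241466 = 17193477484 + 241466 = 17193718950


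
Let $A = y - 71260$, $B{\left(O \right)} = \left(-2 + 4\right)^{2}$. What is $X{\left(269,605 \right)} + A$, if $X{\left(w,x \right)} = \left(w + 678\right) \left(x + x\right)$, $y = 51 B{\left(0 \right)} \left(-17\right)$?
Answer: $1071142$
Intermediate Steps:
$B{\left(O \right)} = 4$ ($B{\left(O \right)} = 2^{2} = 4$)
$y = -3468$ ($y = 51 \cdot 4 \left(-17\right) = 204 \left(-17\right) = -3468$)
$X{\left(w,x \right)} = 2 x \left(678 + w\right)$ ($X{\left(w,x \right)} = \left(678 + w\right) 2 x = 2 x \left(678 + w\right)$)
$A = -74728$ ($A = -3468 - 71260 = -74728$)
$X{\left(269,605 \right)} + A = 2 \cdot 605 \left(678 + 269\right) - 74728 = 2 \cdot 605 \cdot 947 - 74728 = 1145870 - 74728 = 1071142$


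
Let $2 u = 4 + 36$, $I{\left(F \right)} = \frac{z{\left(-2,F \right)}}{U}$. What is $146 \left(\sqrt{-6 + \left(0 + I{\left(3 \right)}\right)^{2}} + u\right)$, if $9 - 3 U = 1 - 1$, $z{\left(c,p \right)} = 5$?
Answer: $2920 + \frac{146 i \sqrt{29}}{3} \approx 2920.0 + 262.08 i$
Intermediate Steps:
$U = 3$ ($U = 3 - \frac{1 - 1}{3} = 3 - 0 = 3 + 0 = 3$)
$I{\left(F \right)} = \frac{5}{3}$
$u = 20$ ($u = \frac{4 + 36}{2} = \frac{1}{2} \cdot 40 = 20$)
$146 \left(\sqrt{-6 + \left(0 + I{\left(3 \right)}\right)^{2}} + u\right) = 146 \left(\sqrt{-6 + \left(0 + \frac{5}{3}\right)^{2}} + 20\right) = 146 \left(\sqrt{-6 + \left(\frac{5}{3}\right)^{2}} + 20\right) = 146 \left(\sqrt{-6 + \frac{25}{9}} + 20\right) = 146 \left(\sqrt{- \frac{29}{9}} + 20\right) = 146 \left(\frac{i \sqrt{29}}{3} + 20\right) = 146 \left(20 + \frac{i \sqrt{29}}{3}\right) = 2920 + \frac{146 i \sqrt{29}}{3}$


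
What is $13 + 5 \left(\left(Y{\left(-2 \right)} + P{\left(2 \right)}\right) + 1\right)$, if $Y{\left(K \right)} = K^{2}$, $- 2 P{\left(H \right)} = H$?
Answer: $33$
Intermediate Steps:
$P{\left(H \right)} = - \frac{H}{2}$
$13 + 5 \left(\left(Y{\left(-2 \right)} + P{\left(2 \right)}\right) + 1\right) = 13 + 5 \left(\left(\left(-2\right)^{2} - 1\right) + 1\right) = 13 + 5 \left(\left(4 - 1\right) + 1\right) = 13 + 5 \left(3 + 1\right) = 13 + 5 \cdot 4 = 13 + 20 = 33$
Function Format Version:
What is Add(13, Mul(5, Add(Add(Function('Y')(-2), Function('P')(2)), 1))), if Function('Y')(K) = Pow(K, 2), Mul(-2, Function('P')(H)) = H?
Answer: 33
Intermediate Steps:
Function('P')(H) = Mul(Rational(-1, 2), H)
Add(13, Mul(5, Add(Add(Function('Y')(-2), Function('P')(2)), 1))) = Add(13, Mul(5, Add(Add(Pow(-2, 2), Mul(Rational(-1, 2), 2)), 1))) = Add(13, Mul(5, Add(Add(4, -1), 1))) = Add(13, Mul(5, Add(3, 1))) = Add(13, Mul(5, 4)) = Add(13, 20) = 33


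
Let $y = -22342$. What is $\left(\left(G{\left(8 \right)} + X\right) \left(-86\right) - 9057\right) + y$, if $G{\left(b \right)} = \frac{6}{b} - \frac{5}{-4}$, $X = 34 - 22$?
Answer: $-32603$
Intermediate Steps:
$X = 12$
$G{\left(b \right)} = \frac{5}{4} + \frac{6}{b}$ ($G{\left(b \right)} = \frac{6}{b} - - \frac{5}{4} = \frac{6}{b} + \frac{5}{4} = \frac{5}{4} + \frac{6}{b}$)
$\left(\left(G{\left(8 \right)} + X\right) \left(-86\right) - 9057\right) + y = \left(\left(\left(\frac{5}{4} + \frac{6}{8}\right) + 12\right) \left(-86\right) - 9057\right) - 22342 = \left(\left(\left(\frac{5}{4} + 6 \cdot \frac{1}{8}\right) + 12\right) \left(-86\right) - 9057\right) - 22342 = \left(\left(\left(\frac{5}{4} + \frac{3}{4}\right) + 12\right) \left(-86\right) - 9057\right) - 22342 = \left(\left(2 + 12\right) \left(-86\right) - 9057\right) - 22342 = \left(14 \left(-86\right) - 9057\right) - 22342 = \left(-1204 - 9057\right) - 22342 = -10261 - 22342 = -32603$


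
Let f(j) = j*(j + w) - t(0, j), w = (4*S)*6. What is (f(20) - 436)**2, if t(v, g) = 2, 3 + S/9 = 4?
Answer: 18335524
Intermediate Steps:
S = 9 (S = -27 + 9*4 = -27 + 36 = 9)
w = 216 (w = (4*9)*6 = 36*6 = 216)
f(j) = -2 + j*(216 + j) (f(j) = j*(j + 216) - 1*2 = j*(216 + j) - 2 = -2 + j*(216 + j))
(f(20) - 436)**2 = ((-2 + 20**2 + 216*20) - 436)**2 = ((-2 + 400 + 4320) - 436)**2 = (4718 - 436)**2 = 4282**2 = 18335524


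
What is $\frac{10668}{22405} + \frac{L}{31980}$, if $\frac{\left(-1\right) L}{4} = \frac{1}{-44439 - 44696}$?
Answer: $\frac{1520476600301}{3193314410325} \approx 0.47614$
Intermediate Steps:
$L = \frac{4}{89135}$ ($L = - \frac{4}{-44439 - 44696} = - \frac{4}{-89135} = \left(-4\right) \left(- \frac{1}{89135}\right) = \frac{4}{89135} \approx 4.4876 \cdot 10^{-5}$)
$\frac{10668}{22405} + \frac{L}{31980} = \frac{10668}{22405} + \frac{4}{89135 \cdot 31980} = 10668 \cdot \frac{1}{22405} + \frac{4}{89135} \cdot \frac{1}{31980} = \frac{10668}{22405} + \frac{1}{712634325} = \frac{1520476600301}{3193314410325}$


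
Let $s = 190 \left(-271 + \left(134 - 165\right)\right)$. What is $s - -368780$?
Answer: $311400$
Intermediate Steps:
$s = -57380$ ($s = 190 \left(-271 - 31\right) = 190 \left(-302\right) = -57380$)
$s - -368780 = -57380 - -368780 = -57380 + 368780 = 311400$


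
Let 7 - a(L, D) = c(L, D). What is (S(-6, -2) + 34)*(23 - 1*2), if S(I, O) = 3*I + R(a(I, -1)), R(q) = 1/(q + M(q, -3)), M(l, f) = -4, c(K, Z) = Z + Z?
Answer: 1701/5 ≈ 340.20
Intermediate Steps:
c(K, Z) = 2*Z
a(L, D) = 7 - 2*D
R(q) = 1/(-4 + q) (R(q) = 1/(q - 4) = 1/(-4 + q))
S(I, O) = ⅕ + 3*I (S(I, O) = 3*I + 1/(-4 + (7 - 2*(-1))) = 3*I + 1/(-4 + (7 + 2)) = 3*I + 1/(-4 + 9) = 3*I + 1/5 = 3*I + ⅕ = ⅕ + 3*I)
(S(-6, -2) + 34)*(23 - 1*2) = ((⅕ + 3*(-6)) + 34)*(23 - 1*2) = ((⅕ - 18) + 34)*(23 - 2) = (-89/5 + 34)*21 = (81/5)*21 = 1701/5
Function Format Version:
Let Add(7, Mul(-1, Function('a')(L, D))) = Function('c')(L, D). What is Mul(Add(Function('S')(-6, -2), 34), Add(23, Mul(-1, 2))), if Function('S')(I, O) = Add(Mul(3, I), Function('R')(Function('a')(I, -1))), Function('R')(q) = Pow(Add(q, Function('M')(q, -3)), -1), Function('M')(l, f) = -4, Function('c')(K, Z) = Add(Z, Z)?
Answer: Rational(1701, 5) ≈ 340.20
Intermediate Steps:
Function('c')(K, Z) = Mul(2, Z)
Function('a')(L, D) = Add(7, Mul(-2, D)) (Function('a')(L, D) = Add(7, Mul(-1, Mul(2, D))) = Add(7, Mul(-2, D)))
Function('R')(q) = Pow(Add(-4, q), -1) (Function('R')(q) = Pow(Add(q, -4), -1) = Pow(Add(-4, q), -1))
Function('S')(I, O) = Add(Rational(1, 5), Mul(3, I)) (Function('S')(I, O) = Add(Mul(3, I), Pow(Add(-4, Add(7, Mul(-2, -1))), -1)) = Add(Mul(3, I), Pow(Add(-4, Add(7, 2)), -1)) = Add(Mul(3, I), Pow(Add(-4, 9), -1)) = Add(Mul(3, I), Pow(5, -1)) = Add(Mul(3, I), Rational(1, 5)) = Add(Rational(1, 5), Mul(3, I)))
Mul(Add(Function('S')(-6, -2), 34), Add(23, Mul(-1, 2))) = Mul(Add(Add(Rational(1, 5), Mul(3, -6)), 34), Add(23, Mul(-1, 2))) = Mul(Add(Add(Rational(1, 5), -18), 34), Add(23, -2)) = Mul(Add(Rational(-89, 5), 34), 21) = Mul(Rational(81, 5), 21) = Rational(1701, 5)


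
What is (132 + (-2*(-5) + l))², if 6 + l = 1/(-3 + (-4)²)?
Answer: 3129361/169 ≈ 18517.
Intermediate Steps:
l = -77/13 (l = -6 + 1/(-3 + (-4)²) = -6 + 1/(-3 + 16) = -6 + 1/13 = -77/13 ≈ -5.9231)
(132 + (-2*(-5) + l))² = (132 + (-2*(-5) - 77/13))² = (132 + (10 - 77/13))² = (132 + 53/13)² = (1769/13)² = 3129361/169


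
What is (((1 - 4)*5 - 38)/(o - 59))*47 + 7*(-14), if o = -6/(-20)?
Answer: -32616/587 ≈ -55.564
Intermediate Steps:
o = 3/10 (o = -6*(-1/20) = 3/10 ≈ 0.30000)
(((1 - 4)*5 - 38)/(o - 59))*47 + 7*(-14) = (((1 - 4)*5 - 38)/(3/10 - 59))*47 + 7*(-14) = ((-3*5 - 38)/(-587/10))*47 - 98 = ((-15 - 38)*(-10/587))*47 - 98 = -53*(-10/587)*47 - 98 = (530/587)*47 - 98 = 24910/587 - 98 = -32616/587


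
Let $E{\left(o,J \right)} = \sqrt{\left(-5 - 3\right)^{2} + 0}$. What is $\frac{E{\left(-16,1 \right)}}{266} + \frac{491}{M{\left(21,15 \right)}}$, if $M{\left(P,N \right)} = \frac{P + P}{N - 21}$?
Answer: $- \frac{9325}{133} \approx -70.113$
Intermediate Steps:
$M{\left(P,N \right)} = \frac{2 P}{-21 + N}$
$E{\left(o,J \right)} = 8$ ($E{\left(o,J \right)} = \sqrt{\left(-8\right)^{2} + 0} = \sqrt{64 + 0} = \sqrt{64} = 8$)
$\frac{E{\left(-16,1 \right)}}{266} + \frac{491}{M{\left(21,15 \right)}} = \frac{8}{266} + \frac{491}{2 \cdot 21 \frac{1}{-21 + 15}} = 8 \cdot \frac{1}{266} + \frac{491}{2 \cdot 21 \frac{1}{-6}} = \frac{4}{133} + \frac{491}{2 \cdot 21 \left(- \frac{1}{6}\right)} = \frac{4}{133} + \frac{491}{-7} = \frac{4}{133} + 491 \left(- \frac{1}{7}\right) = \frac{4}{133} - \frac{491}{7} = - \frac{9325}{133}$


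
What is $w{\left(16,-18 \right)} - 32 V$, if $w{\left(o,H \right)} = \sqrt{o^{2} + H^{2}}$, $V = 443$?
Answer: $-14176 + 2 \sqrt{145} \approx -14152.0$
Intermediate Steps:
$w{\left(o,H \right)} = \sqrt{H^{2} + o^{2}}$
$w{\left(16,-18 \right)} - 32 V = \sqrt{\left(-18\right)^{2} + 16^{2}} - 14176 = \sqrt{324 + 256} - 14176 = \sqrt{580} - 14176 = 2 \sqrt{145} - 14176 = -14176 + 2 \sqrt{145}$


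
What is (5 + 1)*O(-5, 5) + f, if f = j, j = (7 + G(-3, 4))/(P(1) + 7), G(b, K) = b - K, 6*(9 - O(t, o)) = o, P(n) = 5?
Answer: 49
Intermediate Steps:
O(t, o) = 9 - o/6
j = 0 (j = (7 + (-3 - 1*4))/(5 + 7) = (7 + (-3 - 4))/12 = (7 - 7)*(1/12) = 0*(1/12) = 0)
f = 0
(5 + 1)*O(-5, 5) + f = (5 + 1)*(9 - 1/6*5) + 0 = 6*(9 - 5/6) + 0 = 6*(49/6) + 0 = 49 + 0 = 49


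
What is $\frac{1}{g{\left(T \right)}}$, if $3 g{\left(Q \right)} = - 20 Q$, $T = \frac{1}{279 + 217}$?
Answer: $- \frac{372}{5} \approx -74.4$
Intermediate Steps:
$T = \frac{1}{496} \approx 0.0020161$
$g{\left(Q \right)} = - \frac{20 Q}{3}$ ($g{\left(Q \right)} = \frac{\left(-20\right) Q}{3} = - \frac{20 Q}{3}$)
$\frac{1}{g{\left(T \right)}} = \frac{1}{\left(- \frac{20}{3}\right) \frac{1}{496}} = \frac{1}{- \frac{5}{372}} = - \frac{372}{5}$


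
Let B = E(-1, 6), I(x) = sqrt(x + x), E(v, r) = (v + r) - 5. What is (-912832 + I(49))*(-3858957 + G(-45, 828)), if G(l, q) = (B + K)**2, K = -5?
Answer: 3522556615424 - 27012524*sqrt(2) ≈ 3.5225e+12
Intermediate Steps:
E(v, r) = -5 + r + v (E(v, r) = (r + v) - 5 = -5 + r + v)
I(x) = sqrt(2)*sqrt(x) (I(x) = sqrt(2*x) = sqrt(2)*sqrt(x))
B = 0 (B = -5 + 6 - 1 = 0)
G(l, q) = 25 (G(l, q) = (0 - 5)**2 = (-5)**2 = 25)
(-912832 + I(49))*(-3858957 + G(-45, 828)) = (-912832 + sqrt(2)*sqrt(49))*(-3858957 + 25) = (-912832 + sqrt(2)*7)*(-3858932) = (-912832 + 7*sqrt(2))*(-3858932) = 3522556615424 - 27012524*sqrt(2)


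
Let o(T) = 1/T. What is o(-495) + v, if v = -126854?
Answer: -62792731/495 ≈ -1.2685e+5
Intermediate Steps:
o(-495) + v = 1/(-495) - 126854 = -1/495 - 126854 = -62792731/495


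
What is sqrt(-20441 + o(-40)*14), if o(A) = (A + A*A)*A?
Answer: I*sqrt(894041) ≈ 945.54*I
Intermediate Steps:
o(A) = A*(A + A**2) (o(A) = (A + A**2)*A = A*(A + A**2))
sqrt(-20441 + o(-40)*14) = sqrt(-20441 + ((-40)**2*(1 - 40))*14) = sqrt(-20441 + (1600*(-39))*14) = sqrt(-20441 - 62400*14) = sqrt(-20441 - 873600) = sqrt(-894041) = I*sqrt(894041)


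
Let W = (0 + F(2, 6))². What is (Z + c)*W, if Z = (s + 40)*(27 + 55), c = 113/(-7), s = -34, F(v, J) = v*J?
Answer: 479664/7 ≈ 68523.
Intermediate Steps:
F(v, J) = J*v
W = 144 (W = (0 + 6*2)² = (0 + 12)² = 12² = 144)
c = -113/7 (c = 113*(-⅐) = -113/7 ≈ -16.143)
Z = 492 (Z = (-34 + 40)*(27 + 55) = 6*82 = 492)
(Z + c)*W = (492 - 113/7)*144 = (3331/7)*144 = 479664/7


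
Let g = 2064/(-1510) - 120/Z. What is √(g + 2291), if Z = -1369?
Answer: √1786816172435/27935 ≈ 47.851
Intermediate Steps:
g = -1322208/1033595 (g = 2064/(-1510) - 120/(-1369) = 2064*(-1/1510) - 120*(-1/1369) = -1032/755 + 120/1369 = -1322208/1033595 ≈ -1.2792)
√(g + 2291) = √(-1322208/1033595 + 2291) = √(2366643937/1033595) = √1786816172435/27935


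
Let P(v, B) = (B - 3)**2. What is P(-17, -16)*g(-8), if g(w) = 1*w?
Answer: -2888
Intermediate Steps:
g(w) = w
P(v, B) = (-3 + B)**2
P(-17, -16)*g(-8) = (-3 - 16)**2*(-8) = (-19)**2*(-8) = 361*(-8) = -2888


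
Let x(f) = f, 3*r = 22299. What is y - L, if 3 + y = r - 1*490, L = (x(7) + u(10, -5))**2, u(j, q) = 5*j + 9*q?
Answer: 6796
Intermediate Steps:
r = 7433 (r = (1/3)*22299 = 7433)
L = 144 (L = (7 + (5*10 + 9*(-5)))**2 = (7 + (50 - 45))**2 = (7 + 5)**2 = 12**2 = 144)
y = 6940 (y = -3 + (7433 - 1*490) = -3 + (7433 - 490) = -3 + 6943 = 6940)
y - L = 6940 - 1*144 = 6940 - 144 = 6796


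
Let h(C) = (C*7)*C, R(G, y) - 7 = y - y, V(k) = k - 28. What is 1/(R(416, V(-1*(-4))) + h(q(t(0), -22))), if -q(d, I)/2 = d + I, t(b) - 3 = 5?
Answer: 1/5495 ≈ 0.00018198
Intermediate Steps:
t(b) = 8 (t(b) = 3 + 5 = 8)
V(k) = -28 + k
R(G, y) = 7 (R(G, y) = 7 + (y - y) = 7 + 0 = 7)
q(d, I) = -2*I - 2*d (q(d, I) = -2*(d + I) = -2*(I + d) = -2*I - 2*d)
h(C) = 7*C² (h(C) = (7*C)*C = 7*C²)
1/(R(416, V(-1*(-4))) + h(q(t(0), -22))) = 1/(7 + 7*(-2*(-22) - 2*8)²) = 1/(7 + 7*(44 - 16)²) = 1/(7 + 7*28²) = 1/(7 + 7*784) = 1/(7 + 5488) = 1/5495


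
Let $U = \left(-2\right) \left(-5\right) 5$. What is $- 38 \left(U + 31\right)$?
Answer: $-3078$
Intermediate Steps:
$U = 50$ ($U = 10 \cdot 5 = 50$)
$- 38 \left(U + 31\right) = - 38 \left(50 + 31\right) = \left(-38\right) 81 = -3078$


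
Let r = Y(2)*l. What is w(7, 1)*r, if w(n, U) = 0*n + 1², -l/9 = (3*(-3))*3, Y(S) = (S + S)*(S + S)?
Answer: 3888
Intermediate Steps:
Y(S) = 4*S² (Y(S) = (2*S)*(2*S) = 4*S²)
l = 243 (l = -9*3*(-3)*3 = -(-81)*3 = -9*(-27) = 243)
w(n, U) = 1 (w(n, U) = 0 + 1 = 1)
r = 3888 (r = (4*2²)*243 = (4*4)*243 = 16*243 = 3888)
w(7, 1)*r = 1*3888 = 3888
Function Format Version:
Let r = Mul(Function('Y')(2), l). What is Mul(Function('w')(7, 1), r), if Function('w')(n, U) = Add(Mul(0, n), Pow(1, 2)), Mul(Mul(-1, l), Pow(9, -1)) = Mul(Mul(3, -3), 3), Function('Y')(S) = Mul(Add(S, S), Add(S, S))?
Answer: 3888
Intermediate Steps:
Function('Y')(S) = Mul(4, Pow(S, 2)) (Function('Y')(S) = Mul(Mul(2, S), Mul(2, S)) = Mul(4, Pow(S, 2)))
l = 243 (l = Mul(-9, Mul(Mul(3, -3), 3)) = Mul(-9, Mul(-9, 3)) = Mul(-9, -27) = 243)
Function('w')(n, U) = 1 (Function('w')(n, U) = Add(0, 1) = 1)
r = 3888 (r = Mul(Mul(4, Pow(2, 2)), 243) = Mul(Mul(4, 4), 243) = Mul(16, 243) = 3888)
Mul(Function('w')(7, 1), r) = Mul(1, 3888) = 3888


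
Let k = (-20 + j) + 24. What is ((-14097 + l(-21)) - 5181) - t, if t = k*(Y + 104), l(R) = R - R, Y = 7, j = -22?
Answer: -17280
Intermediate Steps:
l(R) = 0
k = -18 (k = (-20 - 22) + 24 = -42 + 24 = -18)
t = -1998 (t = -18*(7 + 104) = -18*111 = -1998)
((-14097 + l(-21)) - 5181) - t = ((-14097 + 0) - 5181) - 1*(-1998) = (-14097 - 5181) + 1998 = -19278 + 1998 = -17280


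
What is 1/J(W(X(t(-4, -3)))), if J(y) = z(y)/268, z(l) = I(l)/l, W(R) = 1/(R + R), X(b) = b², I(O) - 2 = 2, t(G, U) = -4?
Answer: 67/32 ≈ 2.0938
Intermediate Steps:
I(O) = 4 (I(O) = 2 + 2 = 4)
W(R) = 1/(2*R)
z(l) = 4/l
J(y) = 1/(67*y) (J(y) = (4/y)/268 = (4/y)*(1/268) = 1/(67*y))
1/J(W(X(t(-4, -3)))) = 1/(1/(67*((1/(2*((-4)²)))))) = 1/(1/(67*(((½)/16)))) = 1/(1/(67*(((½)*(1/16))))) = 1/(1/(67*(1/32))) = 1/((1/67)*32) = 1/(32/67) = 67/32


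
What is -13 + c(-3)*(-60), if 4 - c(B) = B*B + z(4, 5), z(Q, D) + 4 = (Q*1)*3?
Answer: 767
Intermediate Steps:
z(Q, D) = -4 + 3*Q (z(Q, D) = -4 + (Q*1)*3 = -4 + Q*3 = -4 + 3*Q)
c(B) = -4 - B² (c(B) = 4 - (B*B + (-4 + 3*4)) = 4 - (B² + (-4 + 12)) = 4 - (B² + 8) = 4 - (8 + B²) = 4 + (-8 - B²) = -4 - B²)
-13 + c(-3)*(-60) = -13 + (-4 - 1*(-3)²)*(-60) = -13 + (-4 - 1*9)*(-60) = -13 + (-4 - 9)*(-60) = -13 - 13*(-60) = -13 + 780 = 767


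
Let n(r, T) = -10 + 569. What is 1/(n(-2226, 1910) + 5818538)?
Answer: 1/5819097 ≈ 1.7185e-7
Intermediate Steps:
n(r, T) = 559
1/(n(-2226, 1910) + 5818538) = 1/(559 + 5818538) = 1/5819097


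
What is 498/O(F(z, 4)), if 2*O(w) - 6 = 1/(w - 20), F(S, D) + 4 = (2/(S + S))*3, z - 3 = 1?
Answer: 46314/277 ≈ 167.20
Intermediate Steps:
z = 4 (z = 3 + 1 = 4)
F(S, D) = -4 + 3/S (F(S, D) = -4 + (2/(S + S))*3 = -4 + (2/((2*S)))*3 = -4 + (2*(1/(2*S)))*3 = -4 + 3/S)
O(w) = 3 + 1/(2*(-20 + w)) (O(w) = 3 + 1/(2*(w - 20)) = 3 + 1/(2*(-20 + w)))
498/O(F(z, 4)) = 498/(((-119 + 6*(-4 + 3/4))/(2*(-20 + (-4 + 3/4))))) = 498/(((-119 + 6*(-4 + 3*(¼)))/(2*(-20 + (-4 + 3*(¼)))))) = 498/(((-119 + 6*(-4 + ¾))/(2*(-20 + (-4 + ¾))))) = 498/(((-119 + 6*(-13/4))/(2*(-20 - 13/4)))) = 498/(((-119 - 39/2)/(2*(-93/4)))) = 498/(((½)*(-4/93)*(-277/2))) = 498/(277/93) = 498*(93/277) = 46314/277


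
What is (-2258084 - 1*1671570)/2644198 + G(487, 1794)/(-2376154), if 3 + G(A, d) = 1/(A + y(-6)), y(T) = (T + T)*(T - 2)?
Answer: -1360934087042331/915750406142209 ≈ -1.4861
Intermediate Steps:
y(T) = 2*T*(-2 + T) (y(T) = (2*T)*(-2 + T) = 2*T*(-2 + T))
G(A, d) = -3 + 1/(96 + A) (G(A, d) = -3 + 1/(A + 2*(-6)*(-2 - 6)) = -3 + 1/(A + 2*(-6)*(-8)) = -3 + 1/(A + 96) = -3 + 1/(96 + A))
(-2258084 - 1*1671570)/2644198 + G(487, 1794)/(-2376154) = (-2258084 - 1*1671570)/2644198 + ((-287 - 3*487)/(96 + 487))/(-2376154) = (-2258084 - 1671570)*(1/2644198) + ((-287 - 1461)/583)*(-1/2376154) = -3929654*1/2644198 + ((1/583)*(-1748))*(-1/2376154) = -1964827/1322099 - 1748/583*(-1/2376154) = -1964827/1322099 + 874/692648891 = -1360934087042331/915750406142209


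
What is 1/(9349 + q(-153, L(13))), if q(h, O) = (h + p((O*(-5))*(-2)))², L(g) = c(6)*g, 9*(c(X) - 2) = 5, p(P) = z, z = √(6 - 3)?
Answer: 32761/1073002213 + 306*√3/1073002213 ≈ 3.1026e-5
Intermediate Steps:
z = √3 ≈ 1.7320
p(P) = √3
c(X) = 23/9 (c(X) = 2 + (⅑)*5 = 2 + 5/9 = 23/9)
L(g) = 23*g/9
q(h, O) = (h + √3)²
1/(9349 + q(-153, L(13))) = 1/(9349 + (-153 + √3)²)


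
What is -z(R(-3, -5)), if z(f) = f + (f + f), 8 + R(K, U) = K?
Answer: 33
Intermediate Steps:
R(K, U) = -8 + K
z(f) = 3*f (z(f) = f + 2*f = 3*f)
-z(R(-3, -5)) = -3*(-8 - 3) = -3*(-11) = -1*(-33) = 33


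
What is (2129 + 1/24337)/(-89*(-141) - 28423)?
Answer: -25906737/193162769 ≈ -0.13412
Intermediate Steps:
(2129 + 1/24337)/(-89*(-141) - 28423) = (2129 + 1/24337)/(12549 - 28423) = (51813474/24337)/(-15874) = (51813474/24337)*(-1/15874) = -25906737/193162769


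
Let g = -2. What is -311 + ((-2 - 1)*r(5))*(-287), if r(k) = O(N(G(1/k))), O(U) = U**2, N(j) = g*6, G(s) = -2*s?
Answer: 123673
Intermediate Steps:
N(j) = -12 (N(j) = -2*6 = -12)
r(k) = 144 (r(k) = (-12)**2 = 144)
-311 + ((-2 - 1)*r(5))*(-287) = -311 + ((-2 - 1)*144)*(-287) = -311 - 3*144*(-287) = -311 - 432*(-287) = -311 + 123984 = 123673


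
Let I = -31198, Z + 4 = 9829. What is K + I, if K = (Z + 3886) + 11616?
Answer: -5871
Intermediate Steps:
Z = 9825 (Z = -4 + 9829 = 9825)
K = 25327 (K = (9825 + 3886) + 11616 = 13711 + 11616 = 25327)
K + I = 25327 - 31198 = -5871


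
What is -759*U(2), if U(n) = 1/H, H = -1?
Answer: 759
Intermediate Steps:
U(n) = -1 (U(n) = 1/(-1) = -1)
-759*U(2) = -759*(-1) = 759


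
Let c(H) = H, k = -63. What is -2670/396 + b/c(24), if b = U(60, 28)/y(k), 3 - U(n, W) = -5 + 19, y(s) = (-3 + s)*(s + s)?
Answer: -1345691/199584 ≈ -6.7425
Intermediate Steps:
y(s) = 2*s*(-3 + s) (y(s) = (-3 + s)*(2*s) = 2*s*(-3 + s))
U(n, W) = -11 (U(n, W) = 3 - (-5 + 19) = 3 - 1*14 = 3 - 14 = -11)
b = -1/756 (b = -11*(-1/(126*(-3 - 63))) = -11/(2*(-63)*(-66)) = -11/8316 = -11*1/8316 = -1/756 ≈ -0.0013228)
-2670/396 + b/c(24) = -2670/396 - 1/756/24 = -2670*1/396 - 1/756*1/24 = -445/66 - 1/18144 = -1345691/199584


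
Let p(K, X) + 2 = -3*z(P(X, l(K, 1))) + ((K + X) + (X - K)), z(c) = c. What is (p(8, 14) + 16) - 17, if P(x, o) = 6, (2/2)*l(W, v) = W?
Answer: 7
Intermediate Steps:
l(W, v) = W
p(K, X) = -20 + 2*X (p(K, X) = -2 + (-3*6 + ((K + X) + (X - K))) = -2 + (-18 + 2*X) = -20 + 2*X)
(p(8, 14) + 16) - 17 = ((-20 + 2*14) + 16) - 17 = ((-20 + 28) + 16) - 17 = (8 + 16) - 17 = 24 - 17 = 7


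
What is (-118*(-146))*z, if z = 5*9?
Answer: 775260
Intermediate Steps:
z = 45
(-118*(-146))*z = -118*(-146)*45 = 17228*45 = 775260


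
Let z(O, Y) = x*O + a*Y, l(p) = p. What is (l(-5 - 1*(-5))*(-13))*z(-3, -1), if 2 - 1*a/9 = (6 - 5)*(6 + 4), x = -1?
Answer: 0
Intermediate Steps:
a = -72 (a = 18 - 9*(6 - 5)*(6 + 4) = 18 - 9*10 = 18 - 90 = -72)
z(O, Y) = -O - 72*Y
(l(-5 - 1*(-5))*(-13))*z(-3, -1) = ((-5 - 1*(-5))*(-13))*(-1*(-3) - 72*(-1)) = ((-5 + 5)*(-13))*(3 + 72) = (0*(-13))*75 = 0*75 = 0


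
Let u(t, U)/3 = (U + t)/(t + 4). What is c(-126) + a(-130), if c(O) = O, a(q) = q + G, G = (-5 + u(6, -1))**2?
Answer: -975/4 ≈ -243.75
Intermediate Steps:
u(t, U) = 3*(U + t)/(4 + t) (u(t, U) = 3*((U + t)/(t + 4)) = 3*((U + t)/(4 + t)) = 3*(U + t)/(4 + t))
G = 49/4 (G = (-5 + 3*(-1 + 6)/(4 + 6))**2 = (-5 + 3*5/10)**2 = (-5 + 3*(1/10)*5)**2 = (-5 + 3/2)**2 = (-7/2)**2 = 49/4 ≈ 12.250)
a(q) = 49/4 + q (a(q) = q + 49/4 = 49/4 + q)
c(-126) + a(-130) = -126 + (49/4 - 130) = -126 - 471/4 = -975/4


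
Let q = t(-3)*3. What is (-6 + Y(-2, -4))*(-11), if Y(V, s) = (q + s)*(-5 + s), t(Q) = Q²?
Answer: 2343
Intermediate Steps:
q = 27 (q = (-3)²*3 = 9*3 = 27)
Y(V, s) = (-5 + s)*(27 + s) (Y(V, s) = (27 + s)*(-5 + s) = (-5 + s)*(27 + s))
(-6 + Y(-2, -4))*(-11) = (-6 + (-135 + (-4)² + 22*(-4)))*(-11) = (-6 + (-135 + 16 - 88))*(-11) = (-6 - 207)*(-11) = -213*(-11) = 2343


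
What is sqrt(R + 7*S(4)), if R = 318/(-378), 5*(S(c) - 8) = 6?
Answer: sqrt(700735)/105 ≈ 7.9724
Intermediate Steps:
S(c) = 46/5 (S(c) = 8 + (1/5)*6 = 8 + 6/5 = 46/5)
R = -53/63 (R = 318*(-1/378) = -53/63 ≈ -0.84127)
sqrt(R + 7*S(4)) = sqrt(-53/63 + 7*(46/5)) = sqrt(-53/63 + 322/5) = sqrt(20021/315) = sqrt(700735)/105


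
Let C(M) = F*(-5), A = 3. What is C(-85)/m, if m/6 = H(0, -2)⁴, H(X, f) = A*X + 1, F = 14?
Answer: -35/3 ≈ -11.667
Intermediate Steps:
C(M) = -70 (C(M) = 14*(-5) = -70)
H(X, f) = 1 + 3*X (H(X, f) = 3*X + 1 = 1 + 3*X)
m = 6 (m = 6*(1 + 3*0)⁴ = 6*(1 + 0)⁴ = 6*1⁴ = 6*1 = 6)
C(-85)/m = -70/6 = -70*⅙ = -35/3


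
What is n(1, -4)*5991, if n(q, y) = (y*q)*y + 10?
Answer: 155766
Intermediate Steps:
n(q, y) = 10 + q*y**2 (n(q, y) = (q*y)*y + 10 = q*y**2 + 10 = 10 + q*y**2)
n(1, -4)*5991 = (10 + 1*(-4)**2)*5991 = (10 + 1*16)*5991 = (10 + 16)*5991 = 26*5991 = 155766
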